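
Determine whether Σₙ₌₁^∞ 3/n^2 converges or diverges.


p-series test: Σ c/n^p converges if p > 1, diverges if p ≤ 1 (constant c > 0 doesn't affect convergence).
p = 2
2 > 1 → CONVERGES

Converges (p = 2 > 1)


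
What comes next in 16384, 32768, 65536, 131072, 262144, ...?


Pattern: powers of 2: 2ⁿ
Terms: 16384, 32768, 65536, 131072, 262144
Next term = 524288

Next term = 524288


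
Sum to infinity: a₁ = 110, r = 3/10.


S∞ = a₁/(1-r) = 110/(1 - 3/10)
= 110/(7/10)
= 1100/7

S∞ = 1100/7


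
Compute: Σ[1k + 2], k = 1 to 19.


Σ(1k+2) = 1·Σk + 2·n
= 1·190 + 2·19
= 190 + 38 = 228

Σ = 228


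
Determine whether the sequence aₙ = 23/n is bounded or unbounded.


a₁ = 23, a₂ = 23/2, a₃ = 23/3, ...
0 < aₙ ≤ 23 for all n ≥ 1
Lower bound: 0, Upper bound: 23
The sequence IS bounded

Bounded (0 < aₙ ≤ 23)


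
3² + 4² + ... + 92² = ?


Σₖ₌3^92 k² = Σₖ₌₁^92 k² − Σₖ₌₁^2 k²
= 92·93·185/6 − 2·3·5/6
= 263810 − 5 = 263805

Σk² = 263805


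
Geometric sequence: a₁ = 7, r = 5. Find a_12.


aₙ = a₁·r^(n-1)
= 7×5^11
= 7×48828125
= 341796875

a_12 = 341796875


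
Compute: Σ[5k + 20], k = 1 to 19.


Σ(5k+20) = 5·Σk + 20·n
= 5·190 + 20·19
= 950 + 380 = 1330

Σ = 1330


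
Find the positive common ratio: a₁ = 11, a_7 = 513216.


r^(n-1) = aₙ/a₁
r^6 = 513216/11 = 46656
r = 46656^(1/6)
= ±6; taking r > 0 gives r = 6

r = 6


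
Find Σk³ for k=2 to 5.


Σₖ₌2^5 k³ = [5·6/2]² − [1·2/2]²
= 225 − 1 = 224

Σk³ = 224


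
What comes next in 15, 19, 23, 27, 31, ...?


Pattern: arithmetic (d=4)
Terms: 15, 19, 23, 27, 31
Next term = 35

Next term = 35


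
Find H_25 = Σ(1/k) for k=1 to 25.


H_25 = 1/1 + 1/2 + 1/3 + ... + 1/25
= 34052522467/8923714800
≈ 3.816

H_25 = 34052522467/8923714800 ≈ 3.816


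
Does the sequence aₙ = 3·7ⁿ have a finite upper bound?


aₙ = 3·7ⁿ → as n→∞, aₙ→∞ (since base 7 > 1)
No finite upper bound exists
The sequence is UNBOUNDED

Unbounded (aₙ → ∞ as n → ∞)


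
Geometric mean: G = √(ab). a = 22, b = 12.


GM = √(22×12) = √264 = 16.2481

GM = 16.2481


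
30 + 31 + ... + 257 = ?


Σₖ₌30^257 k = Σₖ₌₁^257 k − Σₖ₌₁^29 k
= 257·258/2 − 29·30/2
= 33153 − 435 = 32718

Σk = 32718


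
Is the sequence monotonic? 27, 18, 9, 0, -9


Differences: -9, -9, -9, -9
All differences < 0 → strictly DECREASING

Monotonically decreasing


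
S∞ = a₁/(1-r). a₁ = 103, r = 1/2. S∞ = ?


S∞ = a₁/(1-r) = 103/(1 - 1/2)
= 103/(1/2)
= 206

S∞ = 206


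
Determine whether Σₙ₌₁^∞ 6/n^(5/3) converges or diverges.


p-series test: Σ c/n^p converges if p > 1, diverges if p ≤ 1 (constant c > 0 doesn't affect convergence).
p = 5/3
5/3 > 1 → CONVERGES

Converges (p = 5/3 > 1)


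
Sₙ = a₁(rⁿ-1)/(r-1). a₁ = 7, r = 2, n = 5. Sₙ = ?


Sₙ = 7×(2^5 - 1)/(2 - 1)
= 7×(32 - 1)/1
= 7×31/1
= 217

S_5 = 217


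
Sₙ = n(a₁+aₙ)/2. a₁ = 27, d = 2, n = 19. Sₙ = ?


aₙ = 27 + (19-1)×2 = 63
Sₙ = n(a₁+aₙ)/2 = 19×(27+63)/2
= 19×90/2 = 855

S_19 = 855


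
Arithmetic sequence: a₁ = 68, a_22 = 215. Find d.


d = (aₙ - a₁)/(n-1)
= (215 - 68)/(22-1)
= 147/21 = 7

d = 7


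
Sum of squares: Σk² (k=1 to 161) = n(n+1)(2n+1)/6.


n = 161
n(n+1)(2n+1)/6 = 161×162×323/6
= 8424486/6 = 1404081

Σk² = 1404081


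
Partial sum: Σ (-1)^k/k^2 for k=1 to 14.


S = -1 + 1/4 - 1/9 + 1/16 - 1/25 + 1/36 - 1/49 + 1/64 ± ...
= -0.8201
(Full series converges to -π²/12 ≈ -0.8225)

S_14 = -0.8201


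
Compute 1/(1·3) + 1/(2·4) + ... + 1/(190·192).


1/(k(k+2)) = (1/2)·(1/k - 1/(k+2)) (partial fractions)
Telescoping: Σ = (1/2)·(1 + 1/2 - 1/191 - 1/192) = 54625/73344

Sum = 54625/73344


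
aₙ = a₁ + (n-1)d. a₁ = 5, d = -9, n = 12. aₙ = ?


aₙ = a₁ + (n-1)d
= 5 + (12-1)×-9
= 5 - 99
= -94

a_12 = -94


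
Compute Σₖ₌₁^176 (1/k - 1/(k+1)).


Telescoping: adjacent terms cancel.
= 1/1 - 1/177
= 1 - 1/177 = 176/177

Sum = 176/177


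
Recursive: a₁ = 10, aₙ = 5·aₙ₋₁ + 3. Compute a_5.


Computing step by step:
a_1 = 10
a_2 = 53
a_3 = 268
a_4 = 1343
a_5 = 6718


a_5 = 6718


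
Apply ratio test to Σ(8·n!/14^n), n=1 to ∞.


aₙ = 8·n!/14^n
a_{n+1}/aₙ = (n+1)!/14^(n+1) × 14^n/n!  (constant 8 cancels)
= (n+1)/14
L = lim(n→∞) (n+1)/14 = ∞
L > 1 → series DIVERGES

Diverges (ratio test: L = ∞ > 1)


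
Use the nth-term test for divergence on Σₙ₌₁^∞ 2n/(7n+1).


lim(n→∞) 2n/(7n+1) = 2/7 = 2/7  (divide numerator and denominator by n)
lim aₙ = 2/7 ≠ 0 → series DIVERGES

Diverges (lim aₙ = 2/7 ≠ 0)


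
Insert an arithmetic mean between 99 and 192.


AM = (99 + 192)/2 = 291/2 = 145.5

AM = 145.5


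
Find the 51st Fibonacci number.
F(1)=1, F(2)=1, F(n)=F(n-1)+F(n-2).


Fibonacci sequence: 1, 1, 2, 3, 5, 8, 13, 21, 34, 55, 89, ...
F(51) = 20365011074

F(51) = 20365011074


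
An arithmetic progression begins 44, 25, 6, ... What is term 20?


aₙ = a₁ + (n-1)d
= 44 + (20-1)×-19
= 44 - 361
= -317

a_20 = -317


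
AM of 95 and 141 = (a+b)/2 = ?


AM = (95 + 141)/2 = 236/2 = 118

AM = 118


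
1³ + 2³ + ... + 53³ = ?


n(n+1)/2 = 53×54/2 = 1431
Σk³ = 1431² = 2047761

Σk³ = 2047761


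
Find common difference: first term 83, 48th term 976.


d = (aₙ - a₁)/(n-1)
= (976 - 83)/(48-1)
= 893/47 = 19

d = 19


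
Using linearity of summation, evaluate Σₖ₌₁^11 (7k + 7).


Σ(7k+7) = 7·Σk + 7·n
= 7·66 + 7·11
= 462 + 77 = 539

Σ = 539


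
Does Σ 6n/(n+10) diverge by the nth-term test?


lim(n→∞) 6n/(n+10) = 6/1 = 6  (divide numerator and denominator by n)
lim aₙ = 6 ≠ 0 → series DIVERGES

Diverges (lim aₙ = 6 ≠ 0)


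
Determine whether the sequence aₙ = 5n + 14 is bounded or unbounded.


aₙ = 5n + 14 → as n→∞, aₙ→∞
No finite upper bound exists
The sequence is UNBOUNDED

Unbounded (aₙ → ∞ as n → ∞)


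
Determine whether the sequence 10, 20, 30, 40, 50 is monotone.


Differences: 10, 10, 10, 10
All differences > 0 → strictly INCREASING

Monotonically increasing


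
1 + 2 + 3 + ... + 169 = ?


n(n+1)/2 = 169×170/2 = 28730/2 = 14365

Σk = 14365


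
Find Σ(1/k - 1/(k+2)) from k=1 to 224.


Telescoping with gap 2: two head and two tail terms survive.
= (1 + 1/2) - (1/225 + 1/226)
= 3/2 - 1/225 - 1/226 = 37912/25425

Sum = 37912/25425


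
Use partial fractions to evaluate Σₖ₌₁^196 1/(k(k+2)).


1/(k(k+2)) = (1/2)·(1/k - 1/(k+2)) (partial fractions)
Telescoping: Σ = (1/2)·(1 + 1/2 - 1/197 - 1/198) = 29057/39006

Sum = 29057/39006


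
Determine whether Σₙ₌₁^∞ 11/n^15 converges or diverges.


p-series test: Σ c/n^p converges if p > 1, diverges if p ≤ 1 (constant c > 0 doesn't affect convergence).
p = 15
15 > 1 → CONVERGES

Converges (p = 15 > 1)


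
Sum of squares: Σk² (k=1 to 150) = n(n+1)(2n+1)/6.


n = 150
n(n+1)(2n+1)/6 = 150×151×301/6
= 6817650/6 = 1136275

Σk² = 1136275


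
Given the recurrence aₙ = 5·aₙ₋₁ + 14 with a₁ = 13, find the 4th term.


Computing step by step:
a_1 = 13
a_2 = 79
a_3 = 409
a_4 = 2059


a_4 = 2059


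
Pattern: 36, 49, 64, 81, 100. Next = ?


Pattern: perfect squares: n²
Terms: 36, 49, 64, 81, 100
Next term = 121

Next term = 121


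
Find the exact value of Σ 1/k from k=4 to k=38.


Σₖ₌4^38 1/k = 1/4 + 1/5 + 1/6 + ... + 1/38
= 1163092393297033/485721041551200
≈ 2.3946

Sum = 1163092393297033/485721041551200 ≈ 2.3946


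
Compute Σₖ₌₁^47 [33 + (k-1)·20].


aₙ = 33 + (47-1)×20 = 953
Sₙ = n(a₁+aₙ)/2 = 47×(33+953)/2
= 47×986/2 = 23171

S_47 = 23171


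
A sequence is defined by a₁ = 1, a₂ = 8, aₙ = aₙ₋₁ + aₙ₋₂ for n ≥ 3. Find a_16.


Computing iteratively: 1, 8, 9, 17, 26, 43, 69, 112, 181, 293, 474, 767, ...
a_16 = 5257

a_16 = 5257


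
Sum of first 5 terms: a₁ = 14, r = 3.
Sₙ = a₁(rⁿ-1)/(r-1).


Sₙ = 14×(3^5 - 1)/(3 - 1)
= 14×(243 - 1)/2
= 14×242/2
= 1694

S_5 = 1694


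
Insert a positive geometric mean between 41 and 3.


GM = √(41×3) = √123 = 11.0905

GM = 11.0905


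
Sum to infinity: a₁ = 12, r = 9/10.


S∞ = a₁/(1-r) = 12/(1 - 9/10)
= 12/(1/10)
= 120

S∞ = 120


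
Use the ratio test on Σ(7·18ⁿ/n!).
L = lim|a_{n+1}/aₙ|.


aₙ = 7·18^n/n!
a_{n+1}/aₙ = 18^(n+1)/(n+1)! × n!/18^n  (constant 7 cancels)
= 18/(n+1)
L = lim(n→∞) 18/(n+1) = 0
L < 1 → series CONVERGES

Converges (ratio test: L = 0 < 1)


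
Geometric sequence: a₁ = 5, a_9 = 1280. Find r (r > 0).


r^(n-1) = aₙ/a₁
r^8 = 1280/5 = 256
r = 256^(1/8)
= ±2; taking r > 0 gives r = 2

r = 2


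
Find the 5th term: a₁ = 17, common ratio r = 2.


aₙ = a₁·r^(n-1)
= 17×2^4
= 17×16
= 272

a_5 = 272


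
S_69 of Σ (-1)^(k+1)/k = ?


S = 1 - 1/2 + 1/3 - 1/4 + 1/5 - 1/6 + 1/7 - 1/8 ± ...
= 0.7003
(Full series converges to +ln(2) ≈ +0.6931)

S_69 = 0.7003


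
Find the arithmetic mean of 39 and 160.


AM = (39 + 160)/2 = 199/2 = 99.5

AM = 99.5


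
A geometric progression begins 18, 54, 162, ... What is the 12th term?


aₙ = a₁·r^(n-1)
= 18×3^11
= 18×177147
= 3188646

a_12 = 3188646


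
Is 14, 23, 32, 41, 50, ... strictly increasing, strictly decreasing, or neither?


Differences: 9, 9, 9, 9
All differences > 0 → strictly INCREASING

Monotonically increasing


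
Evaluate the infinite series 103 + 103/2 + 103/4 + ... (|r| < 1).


S∞ = a₁/(1-r) = 103/(1 - 1/2)
= 103/(1/2)
= 206

S∞ = 206


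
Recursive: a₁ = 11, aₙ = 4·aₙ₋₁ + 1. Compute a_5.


Computing step by step:
a_1 = 11
a_2 = 45
a_3 = 181
a_4 = 725
a_5 = 2901


a_5 = 2901


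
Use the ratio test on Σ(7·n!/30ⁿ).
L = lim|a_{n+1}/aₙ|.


aₙ = 7·n!/30^n
a_{n+1}/aₙ = (n+1)!/30^(n+1) × 30^n/n!  (constant 7 cancels)
= (n+1)/30
L = lim(n→∞) (n+1)/30 = ∞
L > 1 → series DIVERGES

Diverges (ratio test: L = ∞ > 1)


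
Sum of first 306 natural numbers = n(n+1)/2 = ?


n(n+1)/2 = 306×307/2 = 93942/2 = 46971

Σk = 46971


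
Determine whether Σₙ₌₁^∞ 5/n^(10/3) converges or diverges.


p-series test: Σ c/n^p converges if p > 1, diverges if p ≤ 1 (constant c > 0 doesn't affect convergence).
p = 10/3
10/3 > 1 → CONVERGES

Converges (p = 10/3 > 1)


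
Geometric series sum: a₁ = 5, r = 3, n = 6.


Sₙ = 5×(3^6 - 1)/(3 - 1)
= 5×(729 - 1)/2
= 5×728/2
= 1820

S_6 = 1820


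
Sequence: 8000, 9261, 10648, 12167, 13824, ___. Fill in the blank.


Pattern: perfect cubes: n³
Terms: 8000, 9261, 10648, 12167, 13824
Next term = 15625

Next term = 15625


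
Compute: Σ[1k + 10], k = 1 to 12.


Σ(1k+10) = 1·Σk + 10·n
= 1·78 + 10·12
= 78 + 120 = 198

Σ = 198


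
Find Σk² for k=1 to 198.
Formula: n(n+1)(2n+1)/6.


n = 198
n(n+1)(2n+1)/6 = 198×199×397/6
= 15642594/6 = 2607099

Σk² = 2607099


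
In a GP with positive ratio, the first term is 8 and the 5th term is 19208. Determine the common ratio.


r^(n-1) = aₙ/a₁
r^4 = 19208/8 = 2401
r = 2401^(1/4)
= ±7; taking r > 0 gives r = 7

r = 7


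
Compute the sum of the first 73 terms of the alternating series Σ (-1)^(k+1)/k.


S = 1 - 1/2 + 1/3 - 1/4 + 1/5 - 1/6 + 1/7 - 1/8 ± ...
= 0.6999
(Full series converges to +ln(2) ≈ +0.6931)

S_73 = 0.6999


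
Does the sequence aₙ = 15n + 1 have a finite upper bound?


aₙ = 15n + 1 → as n→∞, aₙ→∞
No finite upper bound exists
The sequence is UNBOUNDED

Unbounded (aₙ → ∞ as n → ∞)


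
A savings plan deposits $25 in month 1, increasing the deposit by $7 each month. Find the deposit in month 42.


aₙ = a₁ + (n-1)d
= 25 + (42-1)×7
= 25 + 287
= 312

a_42 = 312


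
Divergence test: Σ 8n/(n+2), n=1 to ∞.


lim(n→∞) 8n/(n+2) = 8/1 = 8  (divide numerator and denominator by n)
lim aₙ = 8 ≠ 0 → series DIVERGES

Diverges (lim aₙ = 8 ≠ 0)


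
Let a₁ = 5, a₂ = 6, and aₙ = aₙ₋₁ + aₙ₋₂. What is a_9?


Computing iteratively: 5, 6, 11, 17, 28, 45, 73, 118, 191
a_9 = 191

a_9 = 191


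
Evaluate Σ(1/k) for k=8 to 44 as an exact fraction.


Σₖ₌8^44 1/k = 1/8 + 1/9 + 1/10 + ... + 1/44
= 16765630606168108789/9419588158802421600
≈ 1.7799

Sum = 16765630606168108789/9419588158802421600 ≈ 1.7799


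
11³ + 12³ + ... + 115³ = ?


Σₖ₌11^115 k³ = [115·116/2]² − [10·11/2]²
= 44488900 − 3025 = 44485875

Σk³ = 44485875


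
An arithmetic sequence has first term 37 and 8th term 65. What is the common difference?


d = (aₙ - a₁)/(n-1)
= (65 - 37)/(8-1)
= 28/7 = 4

d = 4


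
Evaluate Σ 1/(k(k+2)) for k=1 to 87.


1/(k(k+2)) = (1/2)·(1/k - 1/(k+2)) (partial fractions)
Telescoping: Σ = (1/2)·(1 + 1/2 - 1/88 - 1/89) = 11571/15664

Sum = 11571/15664


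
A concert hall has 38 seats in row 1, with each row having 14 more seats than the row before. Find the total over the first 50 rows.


aₙ = 38 + (50-1)×14 = 724
Sₙ = n(a₁+aₙ)/2 = 50×(38+724)/2
= 50×762/2 = 19050

S_50 = 19050


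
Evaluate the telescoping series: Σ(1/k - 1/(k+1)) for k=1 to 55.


Telescoping: adjacent terms cancel.
= 1/1 - 1/56
= 1 - 1/56 = 55/56

Sum = 55/56


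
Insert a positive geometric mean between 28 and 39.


GM = √(28×39) = √1092 = 33.0454

GM = 33.0454


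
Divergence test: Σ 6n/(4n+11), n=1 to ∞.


lim(n→∞) 6n/(4n+11) = 6/4 = 3/2  (divide numerator and denominator by n)
lim aₙ = 3/2 ≠ 0 → series DIVERGES

Diverges (lim aₙ = 3/2 ≠ 0)


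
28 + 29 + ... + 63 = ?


Σₖ₌28^63 k = Σₖ₌₁^63 k − Σₖ₌₁^27 k
= 63·64/2 − 27·28/2
= 2016 − 378 = 1638

Σk = 1638


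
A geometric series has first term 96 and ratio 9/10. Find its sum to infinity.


S∞ = a₁/(1-r) = 96/(1 - 9/10)
= 96/(1/10)
= 960

S∞ = 960


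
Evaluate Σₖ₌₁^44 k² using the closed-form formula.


n = 44
n(n+1)(2n+1)/6 = 44×45×89/6
= 176220/6 = 29370

Σk² = 29370


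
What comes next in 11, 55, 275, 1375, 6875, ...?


Pattern: geometric (r=5)
Terms: 11, 55, 275, 1375, 6875
Next term = 34375

Next term = 34375


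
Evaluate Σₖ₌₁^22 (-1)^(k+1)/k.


S = 1 - 1/2 + 1/3 - 1/4 + 1/5 - 1/6 + 1/7 - 1/8 ± ...
= 0.6709
(Full series converges to +ln(2) ≈ +0.6931)

S_22 = 0.6709


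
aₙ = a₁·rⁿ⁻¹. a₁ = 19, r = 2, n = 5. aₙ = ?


aₙ = a₁·r^(n-1)
= 19×2^4
= 19×16
= 304

a_5 = 304


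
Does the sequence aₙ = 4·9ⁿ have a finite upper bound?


aₙ = 4·9ⁿ → as n→∞, aₙ→∞ (since base 9 > 1)
No finite upper bound exists
The sequence is UNBOUNDED

Unbounded (aₙ → ∞ as n → ∞)


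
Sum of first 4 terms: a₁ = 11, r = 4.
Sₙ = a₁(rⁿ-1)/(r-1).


Sₙ = 11×(4^4 - 1)/(4 - 1)
= 11×(256 - 1)/3
= 11×255/3
= 935

S_4 = 935


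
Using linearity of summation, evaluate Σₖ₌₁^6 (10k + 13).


Σ(10k+13) = 10·Σk + 13·n
= 10·21 + 13·6
= 210 + 78 = 288

Σ = 288


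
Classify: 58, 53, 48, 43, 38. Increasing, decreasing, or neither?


Differences: -5, -5, -5, -5
All differences < 0 → strictly DECREASING

Monotonically decreasing


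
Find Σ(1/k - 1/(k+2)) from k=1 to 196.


Telescoping with gap 2: two head and two tail terms survive.
= (1 + 1/2) - (1/197 + 1/198)
= 3/2 - 1/197 - 1/198 = 29057/19503

Sum = 29057/19503


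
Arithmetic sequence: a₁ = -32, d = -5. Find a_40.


aₙ = a₁ + (n-1)d
= -32 + (40-1)×-5
= -32 - 195
= -227

a_40 = -227


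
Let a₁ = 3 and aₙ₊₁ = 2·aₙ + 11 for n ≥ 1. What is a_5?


Computing step by step:
a_1 = 3
a_2 = 17
a_3 = 45
a_4 = 101
a_5 = 213


a_5 = 213


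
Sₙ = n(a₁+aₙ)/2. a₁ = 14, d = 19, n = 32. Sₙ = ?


aₙ = 14 + (32-1)×19 = 603
Sₙ = n(a₁+aₙ)/2 = 32×(14+603)/2
= 32×617/2 = 9872

S_32 = 9872


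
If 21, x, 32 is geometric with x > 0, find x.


GM = √(21×32) = √672 = 25.923

GM = 25.923


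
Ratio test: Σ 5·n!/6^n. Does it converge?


aₙ = 5·n!/6^n
a_{n+1}/aₙ = (n+1)!/6^(n+1) × 6^n/n!  (constant 5 cancels)
= (n+1)/6
L = lim(n→∞) (n+1)/6 = ∞
L > 1 → series DIVERGES

Diverges (ratio test: L = ∞ > 1)


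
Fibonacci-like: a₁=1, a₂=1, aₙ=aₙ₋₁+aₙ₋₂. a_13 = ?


Computing iteratively: 1, 1, 2, 3, 5, 8, 13, 21, 34, 55, 89, 144, ...
a_13 = 233

a_13 = 233


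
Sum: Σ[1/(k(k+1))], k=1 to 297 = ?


1/(k(k+1)) = 1/k - 1/(k+1) (partial fractions)
Telescoping: Σ = 1 - 1/298 = 297/298

Sum = 297/298


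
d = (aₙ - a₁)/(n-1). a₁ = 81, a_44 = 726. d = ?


d = (aₙ - a₁)/(n-1)
= (726 - 81)/(44-1)
= 645/43 = 15

d = 15


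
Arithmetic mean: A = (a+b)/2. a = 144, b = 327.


AM = (144 + 327)/2 = 471/2 = 235.5

AM = 235.5


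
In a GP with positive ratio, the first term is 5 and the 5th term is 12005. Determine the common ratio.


r^(n-1) = aₙ/a₁
r^4 = 12005/5 = 2401
r = 2401^(1/4)
= ±7; taking r > 0 gives r = 7

r = 7


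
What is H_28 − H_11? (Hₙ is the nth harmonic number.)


Σₖ₌12^28 1/k = 1/12 + 1/13 + 1/14 + ... + 1/28
= 72867871493/80313433200
≈ 0.9073

Sum = 72867871493/80313433200 ≈ 0.9073


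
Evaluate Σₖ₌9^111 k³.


Σₖ₌9^111 k³ = [111·112/2]² − [8·9/2]²
= 38638656 − 1296 = 38637360

Σk³ = 38637360


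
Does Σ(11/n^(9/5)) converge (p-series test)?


p-series test: Σ c/n^p converges if p > 1, diverges if p ≤ 1 (constant c > 0 doesn't affect convergence).
p = 9/5
9/5 > 1 → CONVERGES

Converges (p = 9/5 > 1)


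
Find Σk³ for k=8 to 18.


Σₖ₌8^18 k³ = [18·19/2]² − [7·8/2]²
= 29241 − 784 = 28457

Σk³ = 28457


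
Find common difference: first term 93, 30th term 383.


d = (aₙ - a₁)/(n-1)
= (383 - 93)/(30-1)
= 290/29 = 10

d = 10


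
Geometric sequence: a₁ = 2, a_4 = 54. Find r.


r^(n-1) = aₙ/a₁
r^3 = 54/2 = 27
r = 27^(1/3)
= 3

r = 3


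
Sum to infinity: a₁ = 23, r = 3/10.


S∞ = a₁/(1-r) = 23/(1 - 3/10)
= 23/(7/10)
= 230/7

S∞ = 230/7


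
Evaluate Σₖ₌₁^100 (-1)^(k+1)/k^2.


S = 1 - 1/4 + 1/9 - 1/16 + 1/25 - 1/36 + 1/49 - 1/64 ± ...
= 0.8224
(Full series converges to +π²/12 ≈ +0.8225)

S_100 = 0.8224


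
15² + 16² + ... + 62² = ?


Σₖ₌15^62 k² = Σₖ₌₁^62 k² − Σₖ₌₁^14 k²
= 62·63·125/6 − 14·15·29/6
= 81375 − 1015 = 80360

Σk² = 80360


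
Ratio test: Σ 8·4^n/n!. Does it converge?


aₙ = 8·4^n/n!
a_{n+1}/aₙ = 4^(n+1)/(n+1)! × n!/4^n  (constant 8 cancels)
= 4/(n+1)
L = lim(n→∞) 4/(n+1) = 0
L < 1 → series CONVERGES

Converges (ratio test: L = 0 < 1)


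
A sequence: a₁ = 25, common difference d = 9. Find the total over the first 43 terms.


aₙ = 25 + (43-1)×9 = 403
Sₙ = n(a₁+aₙ)/2 = 43×(25+403)/2
= 43×428/2 = 9202

S_43 = 9202


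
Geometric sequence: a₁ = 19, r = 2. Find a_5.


aₙ = a₁·r^(n-1)
= 19×2^4
= 19×16
= 304

a_5 = 304


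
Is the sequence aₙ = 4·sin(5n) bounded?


For all n, -1 ≤ sin(5n) ≤ 1, so -4 ≤ 4·sin(5n) ≤ 4
Lower bound: -4, Upper bound: 4
The sequence IS bounded

Bounded (-4 ≤ aₙ ≤ 4)


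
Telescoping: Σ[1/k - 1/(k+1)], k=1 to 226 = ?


Telescoping: adjacent terms cancel.
= 1/1 - 1/227
= 1 - 1/227 = 226/227

Sum = 226/227


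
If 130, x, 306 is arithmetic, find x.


AM = (130 + 306)/2 = 436/2 = 218

AM = 218


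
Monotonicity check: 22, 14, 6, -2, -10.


Differences: -8, -8, -8, -8
All differences < 0 → strictly DECREASING

Monotonically decreasing


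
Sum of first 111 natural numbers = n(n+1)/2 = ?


n(n+1)/2 = 111×112/2 = 12432/2 = 6216

Σk = 6216


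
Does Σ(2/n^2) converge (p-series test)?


p-series test: Σ c/n^p converges if p > 1, diverges if p ≤ 1 (constant c > 0 doesn't affect convergence).
p = 2
2 > 1 → CONVERGES

Converges (p = 2 > 1)


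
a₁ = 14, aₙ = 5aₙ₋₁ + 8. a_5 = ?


Computing step by step:
a_1 = 14
a_2 = 78
a_3 = 398
a_4 = 1998
a_5 = 9998


a_5 = 9998


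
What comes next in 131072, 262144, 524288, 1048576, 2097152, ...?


Pattern: powers of 2: 2ⁿ
Terms: 131072, 262144, 524288, 1048576, 2097152
Next term = 4194304

Next term = 4194304


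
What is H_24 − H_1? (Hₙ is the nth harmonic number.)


Σₖ₌2^24 1/k = 1/2 + 1/3 + 1/4 + ... + 1/24
= 990874363/356948592
≈ 2.776

Sum = 990874363/356948592 ≈ 2.776


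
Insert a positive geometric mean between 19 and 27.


GM = √(19×27) = √513 = 22.6495

GM = 22.6495


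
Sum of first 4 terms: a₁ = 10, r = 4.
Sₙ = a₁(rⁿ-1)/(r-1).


Sₙ = 10×(4^4 - 1)/(4 - 1)
= 10×(256 - 1)/3
= 10×255/3
= 850

S_4 = 850


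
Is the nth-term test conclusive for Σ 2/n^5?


lim(n→∞) 2/n^5 = 0
lim aₙ = 0 → nth-term test is INCONCLUSIVE
(Need other tests; this is actually a convergent p-series with p=5 > 1)

Inconclusive (lim aₙ = 0; need another test)


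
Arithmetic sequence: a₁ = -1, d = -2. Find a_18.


aₙ = a₁ + (n-1)d
= -1 + (18-1)×-2
= -1 - 34
= -35

a_18 = -35


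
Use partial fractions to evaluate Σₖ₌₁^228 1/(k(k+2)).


1/(k(k+2)) = (1/2)·(1/k - 1/(k+2)) (partial fractions)
Telescoping: Σ = (1/2)·(1 + 1/2 - 1/229 - 1/230) = 39273/52670

Sum = 39273/52670


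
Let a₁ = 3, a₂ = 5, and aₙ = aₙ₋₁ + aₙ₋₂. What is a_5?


Computing iteratively: 3, 5, 8, 13, 21
a_5 = 21

a_5 = 21


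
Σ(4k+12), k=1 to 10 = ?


Σ(4k+12) = 4·Σk + 12·n
= 4·55 + 12·10
= 220 + 120 = 340

Σ = 340


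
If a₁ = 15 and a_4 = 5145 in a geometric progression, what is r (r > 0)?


r^(n-1) = aₙ/a₁
r^3 = 5145/15 = 343
r = 343^(1/3)
= 7

r = 7


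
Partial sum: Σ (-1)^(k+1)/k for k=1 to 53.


S = 1 - 1/2 + 1/3 - 1/4 + 1/5 - 1/6 + 1/7 - 1/8 ± ...
= 0.7025
(Full series converges to +ln(2) ≈ +0.6931)

S_53 = 0.7025


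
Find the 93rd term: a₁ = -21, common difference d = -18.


aₙ = a₁ + (n-1)d
= -21 + (93-1)×-18
= -21 - 1656
= -1677

a_93 = -1677


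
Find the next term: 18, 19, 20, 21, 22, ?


Pattern: arithmetic (d=1)
Terms: 18, 19, 20, 21, 22
Next term = 23

Next term = 23


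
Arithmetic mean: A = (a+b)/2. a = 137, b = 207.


AM = (137 + 207)/2 = 344/2 = 172

AM = 172


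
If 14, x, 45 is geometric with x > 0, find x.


GM = √(14×45) = √630 = 25.0998

GM = 25.0998


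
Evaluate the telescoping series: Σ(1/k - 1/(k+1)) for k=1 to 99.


Telescoping: adjacent terms cancel.
= 1/1 - 1/100
= 1 - 1/100 = 99/100

Sum = 99/100


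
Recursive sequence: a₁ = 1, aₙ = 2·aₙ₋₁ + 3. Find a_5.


Computing step by step:
a_1 = 1
a_2 = 5
a_3 = 13
a_4 = 29
a_5 = 61


a_5 = 61


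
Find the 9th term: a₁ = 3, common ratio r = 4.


aₙ = a₁·r^(n-1)
= 3×4^8
= 3×65536
= 196608

a_9 = 196608


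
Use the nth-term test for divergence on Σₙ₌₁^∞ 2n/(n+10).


lim(n→∞) 2n/(n+10) = 2/1 = 2  (divide numerator and denominator by n)
lim aₙ = 2 ≠ 0 → series DIVERGES

Diverges (lim aₙ = 2 ≠ 0)


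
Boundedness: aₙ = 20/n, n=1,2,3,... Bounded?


a₁ = 20, a₂ = 20/2, a₃ = 20/3, ...
0 < aₙ ≤ 20 for all n ≥ 1
Lower bound: 0, Upper bound: 20
The sequence IS bounded

Bounded (0 < aₙ ≤ 20)


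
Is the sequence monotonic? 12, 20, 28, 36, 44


Differences: 8, 8, 8, 8
All differences > 0 → strictly INCREASING

Monotonically increasing


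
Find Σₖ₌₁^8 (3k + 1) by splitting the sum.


Σ(3k+1) = 3·Σk + 1·n
= 3·36 + 1·8
= 108 + 8 = 116

Σ = 116


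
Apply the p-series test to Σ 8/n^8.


p-series test: Σ c/n^p converges if p > 1, diverges if p ≤ 1 (constant c > 0 doesn't affect convergence).
p = 8
8 > 1 → CONVERGES

Converges (p = 8 > 1)


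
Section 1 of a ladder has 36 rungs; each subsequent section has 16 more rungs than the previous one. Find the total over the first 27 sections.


aₙ = 36 + (27-1)×16 = 452
Sₙ = n(a₁+aₙ)/2 = 27×(36+452)/2
= 27×488/2 = 6588

S_27 = 6588


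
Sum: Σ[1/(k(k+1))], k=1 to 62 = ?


1/(k(k+1)) = 1/k - 1/(k+1) (partial fractions)
Telescoping: Σ = 1 - 1/63 = 62/63

Sum = 62/63


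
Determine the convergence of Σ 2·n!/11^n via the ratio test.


aₙ = 2·n!/11^n
a_{n+1}/aₙ = (n+1)!/11^(n+1) × 11^n/n!  (constant 2 cancels)
= (n+1)/11
L = lim(n→∞) (n+1)/11 = ∞
L > 1 → series DIVERGES

Diverges (ratio test: L = ∞ > 1)


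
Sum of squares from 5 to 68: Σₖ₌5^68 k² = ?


Σₖ₌5^68 k² = Σₖ₌₁^68 k² − Σₖ₌₁^4 k²
= 68·69·137/6 − 4·5·9/6
= 107134 − 30 = 107104

Σk² = 107104


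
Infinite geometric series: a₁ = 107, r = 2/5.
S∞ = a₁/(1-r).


S∞ = a₁/(1-r) = 107/(1 - 2/5)
= 107/(3/5)
= 535/3

S∞ = 535/3


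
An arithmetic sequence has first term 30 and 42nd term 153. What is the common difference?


d = (aₙ - a₁)/(n-1)
= (153 - 30)/(42-1)
= 123/41 = 3

d = 3


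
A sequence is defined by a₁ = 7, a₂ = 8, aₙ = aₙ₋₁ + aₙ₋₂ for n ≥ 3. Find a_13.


Computing iteratively: 7, 8, 15, 23, 38, 61, 99, 160, 259, 419, 678, 1097, ...
a_13 = 1775

a_13 = 1775


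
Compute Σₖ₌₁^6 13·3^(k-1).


Sₙ = 13×(3^6 - 1)/(3 - 1)
= 13×(729 - 1)/2
= 13×728/2
= 4732

S_6 = 4732


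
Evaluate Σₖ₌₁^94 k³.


n(n+1)/2 = 94×95/2 = 4465
Σk³ = 4465² = 19936225

Σk³ = 19936225


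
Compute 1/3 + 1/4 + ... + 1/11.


Σₖ₌3^11 1/k = 1/3 + 1/4 + 1/5 + 1/6 + 1/7 + 1/8 + 1/9 + 1/10 + 1/11
= 42131/27720
≈ 1.5199

Sum = 42131/27720 ≈ 1.5199


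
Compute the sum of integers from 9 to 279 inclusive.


Σₖ₌9^279 k = Σₖ₌₁^279 k − Σₖ₌₁^8 k
= 279·280/2 − 8·9/2
= 39060 − 36 = 39024

Σk = 39024


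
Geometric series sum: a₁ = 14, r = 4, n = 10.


Sₙ = 14×(4^10 - 1)/(4 - 1)
= 14×(1048576 - 1)/3
= 14×1048575/3
= 4893350

S_10 = 4893350


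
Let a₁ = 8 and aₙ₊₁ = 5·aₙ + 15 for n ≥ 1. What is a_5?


Computing step by step:
a_1 = 8
a_2 = 55
a_3 = 290
a_4 = 1465
a_5 = 7340


a_5 = 7340


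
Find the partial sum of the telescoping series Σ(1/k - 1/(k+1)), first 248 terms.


Telescoping: adjacent terms cancel.
= 1/1 - 1/249
= 1 - 1/249 = 248/249

Sum = 248/249


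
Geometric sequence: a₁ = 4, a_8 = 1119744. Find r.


r^(n-1) = aₙ/a₁
r^7 = 1119744/4 = 279936
r = 279936^(1/7)
= 6

r = 6


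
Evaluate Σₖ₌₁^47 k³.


n(n+1)/2 = 47×48/2 = 1128
Σk³ = 1128² = 1272384

Σk³ = 1272384


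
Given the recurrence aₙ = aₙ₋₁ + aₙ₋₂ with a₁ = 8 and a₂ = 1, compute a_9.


Computing iteratively: 8, 1, 9, 10, 19, 29, 48, 77, 125
a_9 = 125

a_9 = 125


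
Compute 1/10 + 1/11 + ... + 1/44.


Σₖ₌10^44 1/k = 1/10 + 1/11 + 1/12 + ... + 1/44
= 14541561179784203689/9419588158802421600
≈ 1.5438

Sum = 14541561179784203689/9419588158802421600 ≈ 1.5438


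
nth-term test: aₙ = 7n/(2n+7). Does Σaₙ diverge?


lim(n→∞) 7n/(2n+7) = 7/2 = 7/2  (divide numerator and denominator by n)
lim aₙ = 7/2 ≠ 0 → series DIVERGES

Diverges (lim aₙ = 7/2 ≠ 0)


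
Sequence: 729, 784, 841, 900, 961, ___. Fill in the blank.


Pattern: perfect squares: n²
Terms: 729, 784, 841, 900, 961
Next term = 1024

Next term = 1024


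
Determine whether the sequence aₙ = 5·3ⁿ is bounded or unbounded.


aₙ = 5·3ⁿ → as n→∞, aₙ→∞ (since base 3 > 1)
No finite upper bound exists
The sequence is UNBOUNDED

Unbounded (aₙ → ∞ as n → ∞)


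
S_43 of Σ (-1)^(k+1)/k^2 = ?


S = 1 - 1/4 + 1/9 - 1/16 + 1/25 - 1/36 + 1/49 - 1/64 ± ...
= 0.8227
(Full series converges to +π²/12 ≈ +0.8225)

S_43 = 0.8227


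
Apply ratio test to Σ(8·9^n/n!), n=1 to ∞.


aₙ = 8·9^n/n!
a_{n+1}/aₙ = 9^(n+1)/(n+1)! × n!/9^n  (constant 8 cancels)
= 9/(n+1)
L = lim(n→∞) 9/(n+1) = 0
L < 1 → series CONVERGES

Converges (ratio test: L = 0 < 1)


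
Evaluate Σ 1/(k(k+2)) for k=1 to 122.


1/(k(k+2)) = (1/2)·(1/k - 1/(k+2)) (partial fractions)
Telescoping: Σ = (1/2)·(1 + 1/2 - 1/123 - 1/124) = 22631/30504

Sum = 22631/30504


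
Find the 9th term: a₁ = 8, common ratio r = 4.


aₙ = a₁·r^(n-1)
= 8×4^8
= 8×65536
= 524288

a_9 = 524288


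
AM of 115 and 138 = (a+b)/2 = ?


AM = (115 + 138)/2 = 253/2 = 126.5

AM = 126.5


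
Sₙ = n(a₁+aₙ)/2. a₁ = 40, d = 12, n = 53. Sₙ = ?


aₙ = 40 + (53-1)×12 = 664
Sₙ = n(a₁+aₙ)/2 = 53×(40+664)/2
= 53×704/2 = 18656

S_53 = 18656


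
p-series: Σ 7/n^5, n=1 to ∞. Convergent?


p-series test: Σ c/n^p converges if p > 1, diverges if p ≤ 1 (constant c > 0 doesn't affect convergence).
p = 5
5 > 1 → CONVERGES

Converges (p = 5 > 1)


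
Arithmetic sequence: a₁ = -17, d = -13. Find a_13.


aₙ = a₁ + (n-1)d
= -17 + (13-1)×-13
= -17 - 156
= -173

a_13 = -173


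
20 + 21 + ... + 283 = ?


Σₖ₌20^283 k = Σₖ₌₁^283 k − Σₖ₌₁^19 k
= 283·284/2 − 19·20/2
= 40186 − 190 = 39996

Σk = 39996


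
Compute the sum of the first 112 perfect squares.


n = 112
n(n+1)(2n+1)/6 = 112×113×225/6
= 2847600/6 = 474600

Σk² = 474600


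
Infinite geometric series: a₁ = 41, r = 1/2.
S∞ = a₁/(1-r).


S∞ = a₁/(1-r) = 41/(1 - 1/2)
= 41/(1/2)
= 82

S∞ = 82


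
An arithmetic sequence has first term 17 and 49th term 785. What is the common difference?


d = (aₙ - a₁)/(n-1)
= (785 - 17)/(49-1)
= 768/48 = 16

d = 16


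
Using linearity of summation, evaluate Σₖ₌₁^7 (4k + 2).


Σ(4k+2) = 4·Σk + 2·n
= 4·28 + 2·7
= 112 + 14 = 126

Σ = 126


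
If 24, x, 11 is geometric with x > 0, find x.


GM = √(24×11) = √264 = 16.2481

GM = 16.2481


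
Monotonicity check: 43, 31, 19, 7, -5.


Differences: -12, -12, -12, -12
All differences < 0 → strictly DECREASING

Monotonically decreasing


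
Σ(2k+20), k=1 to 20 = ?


Σ(2k+20) = 2·Σk + 20·n
= 2·210 + 20·20
= 420 + 400 = 820

Σ = 820


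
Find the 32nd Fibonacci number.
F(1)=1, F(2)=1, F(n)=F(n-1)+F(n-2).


Fibonacci sequence: 1, 1, 2, 3, 5, 8, 13, 21, 34, 55, 89, ...
F(32) = 2178309

F(32) = 2178309


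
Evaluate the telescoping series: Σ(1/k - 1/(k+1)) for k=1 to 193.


Telescoping: adjacent terms cancel.
= 1/1 - 1/194
= 1 - 1/194 = 193/194

Sum = 193/194


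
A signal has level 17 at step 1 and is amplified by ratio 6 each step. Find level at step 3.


aₙ = a₁·r^(n-1)
= 17×6^2
= 17×36
= 612

a_3 = 612


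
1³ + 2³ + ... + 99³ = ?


n(n+1)/2 = 99×100/2 = 4950
Σk³ = 4950² = 24502500

Σk³ = 24502500


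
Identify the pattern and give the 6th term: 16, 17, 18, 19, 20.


Pattern: arithmetic (d=1)
Terms: 16, 17, 18, 19, 20
Next term = 21

Next term = 21


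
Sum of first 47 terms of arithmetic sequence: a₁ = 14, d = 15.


aₙ = 14 + (47-1)×15 = 704
Sₙ = n(a₁+aₙ)/2 = 47×(14+704)/2
= 47×718/2 = 16873

S_47 = 16873


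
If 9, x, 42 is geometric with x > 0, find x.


GM = √(9×42) = √378 = 19.4422

GM = 19.4422


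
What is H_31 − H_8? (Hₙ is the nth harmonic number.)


Σₖ₌9^31 1/k = 1/9 + 1/10 + 1/11 + ... + 1/31
= 94540143454447/72201776446800
≈ 1.3094

Sum = 94540143454447/72201776446800 ≈ 1.3094


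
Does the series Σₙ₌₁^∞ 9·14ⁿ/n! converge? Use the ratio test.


aₙ = 9·14^n/n!
a_{n+1}/aₙ = 14^(n+1)/(n+1)! × n!/14^n  (constant 9 cancels)
= 14/(n+1)
L = lim(n→∞) 14/(n+1) = 0
L < 1 → series CONVERGES

Converges (ratio test: L = 0 < 1)


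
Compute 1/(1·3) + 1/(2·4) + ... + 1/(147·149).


1/(k(k+2)) = (1/2)·(1/k - 1/(k+2)) (partial fractions)
Telescoping: Σ = (1/2)·(1 + 1/2 - 1/148 - 1/149) = 32781/44104

Sum = 32781/44104


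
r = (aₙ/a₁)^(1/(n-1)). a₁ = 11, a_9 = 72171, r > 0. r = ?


r^(n-1) = aₙ/a₁
r^8 = 72171/11 = 6561
r = 6561^(1/8)
= ±3; taking r > 0 gives r = 3

r = 3


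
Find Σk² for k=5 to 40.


Σₖ₌5^40 k² = Σₖ₌₁^40 k² − Σₖ₌₁^4 k²
= 40·41·81/6 − 4·5·9/6
= 22140 − 30 = 22110

Σk² = 22110


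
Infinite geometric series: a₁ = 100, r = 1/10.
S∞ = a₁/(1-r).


S∞ = a₁/(1-r) = 100/(1 - 1/10)
= 100/(9/10)
= 1000/9

S∞ = 1000/9


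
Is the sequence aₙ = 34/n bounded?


a₁ = 34, a₂ = 34/2, a₃ = 34/3, ...
0 < aₙ ≤ 34 for all n ≥ 1
Lower bound: 0, Upper bound: 34
The sequence IS bounded

Bounded (0 < aₙ ≤ 34)


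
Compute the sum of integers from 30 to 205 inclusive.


Σₖ₌30^205 k = Σₖ₌₁^205 k − Σₖ₌₁^29 k
= 205·206/2 − 29·30/2
= 21115 − 435 = 20680

Σk = 20680


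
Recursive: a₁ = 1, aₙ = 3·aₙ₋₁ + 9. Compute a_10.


Computing step by step:
a_1 = 1
a_2 = 12
a_3 = 45
a_4 = 144
a_5 = 441
a_6 = 1332
a_7 = 4005
a_8 = 12024
a_9 = 36081
a_10 = 108252


a_10 = 108252


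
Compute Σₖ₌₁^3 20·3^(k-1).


Sₙ = 20×(3^3 - 1)/(3 - 1)
= 20×(27 - 1)/2
= 20×26/2
= 260

S_3 = 260


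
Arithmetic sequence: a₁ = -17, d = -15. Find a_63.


aₙ = a₁ + (n-1)d
= -17 + (63-1)×-15
= -17 - 930
= -947

a_63 = -947


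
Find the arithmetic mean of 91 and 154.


AM = (91 + 154)/2 = 245/2 = 122.5

AM = 122.5


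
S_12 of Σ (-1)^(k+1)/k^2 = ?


S = 1 - 1/4 + 1/9 - 1/16 + 1/25 - 1/36 + 1/49 - 1/64 ± ...
= 0.8193
(Full series converges to +π²/12 ≈ +0.8225)

S_12 = 0.8193


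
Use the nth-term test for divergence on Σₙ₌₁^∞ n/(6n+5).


lim(n→∞) n/(6n+5) = 1/6 = 1/6  (divide numerator and denominator by n)
lim aₙ = 1/6 ≠ 0 → series DIVERGES

Diverges (lim aₙ = 1/6 ≠ 0)


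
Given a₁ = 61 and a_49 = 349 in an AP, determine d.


d = (aₙ - a₁)/(n-1)
= (349 - 61)/(49-1)
= 288/48 = 6

d = 6


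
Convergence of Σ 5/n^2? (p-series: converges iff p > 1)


p-series test: Σ c/n^p converges if p > 1, diverges if p ≤ 1 (constant c > 0 doesn't affect convergence).
p = 2
2 > 1 → CONVERGES

Converges (p = 2 > 1)


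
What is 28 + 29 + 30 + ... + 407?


Σₖ₌28^407 k = Σₖ₌₁^407 k − Σₖ₌₁^27 k
= 407·408/2 − 27·28/2
= 83028 − 378 = 82650

Σk = 82650


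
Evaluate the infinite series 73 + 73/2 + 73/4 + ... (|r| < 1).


S∞ = a₁/(1-r) = 73/(1 - 1/2)
= 73/(1/2)
= 146

S∞ = 146


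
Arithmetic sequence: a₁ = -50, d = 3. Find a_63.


aₙ = a₁ + (n-1)d
= -50 + (63-1)×3
= -50 + 186
= 136

a_63 = 136


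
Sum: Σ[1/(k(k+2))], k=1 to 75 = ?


1/(k(k+2)) = (1/2)·(1/k - 1/(k+2)) (partial fractions)
Telescoping: Σ = (1/2)·(1 + 1/2 - 1/76 - 1/77) = 8625/11704

Sum = 8625/11704


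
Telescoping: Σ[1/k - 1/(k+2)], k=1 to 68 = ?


Telescoping with gap 2: two head and two tail terms survive.
= (1 + 1/2) - (1/69 + 1/70)
= 3/2 - 1/69 - 1/70 = 3553/2415

Sum = 3553/2415


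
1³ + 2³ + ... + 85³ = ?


n(n+1)/2 = 85×86/2 = 3655
Σk³ = 3655² = 13359025

Σk³ = 13359025


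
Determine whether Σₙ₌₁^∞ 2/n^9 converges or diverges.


p-series test: Σ c/n^p converges if p > 1, diverges if p ≤ 1 (constant c > 0 doesn't affect convergence).
p = 9
9 > 1 → CONVERGES

Converges (p = 9 > 1)


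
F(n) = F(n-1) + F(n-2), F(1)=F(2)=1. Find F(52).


Fibonacci sequence: 1, 1, 2, 3, 5, 8, 13, 21, 34, 55, 89, ...
F(52) = 32951280099

F(52) = 32951280099


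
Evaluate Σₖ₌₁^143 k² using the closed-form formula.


n = 143
n(n+1)(2n+1)/6 = 143×144×287/6
= 5909904/6 = 984984

Σk² = 984984


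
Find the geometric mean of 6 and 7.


GM = √(6×7) = √42 = 6.4807

GM = 6.4807


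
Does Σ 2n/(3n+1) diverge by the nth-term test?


lim(n→∞) 2n/(3n+1) = 2/3 = 2/3  (divide numerator and denominator by n)
lim aₙ = 2/3 ≠ 0 → series DIVERGES

Diverges (lim aₙ = 2/3 ≠ 0)


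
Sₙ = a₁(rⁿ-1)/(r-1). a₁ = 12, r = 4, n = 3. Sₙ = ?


Sₙ = 12×(4^3 - 1)/(4 - 1)
= 12×(64 - 1)/3
= 12×63/3
= 252

S_3 = 252


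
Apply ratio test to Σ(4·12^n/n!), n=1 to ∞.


aₙ = 4·12^n/n!
a_{n+1}/aₙ = 12^(n+1)/(n+1)! × n!/12^n  (constant 4 cancels)
= 12/(n+1)
L = lim(n→∞) 12/(n+1) = 0
L < 1 → series CONVERGES

Converges (ratio test: L = 0 < 1)


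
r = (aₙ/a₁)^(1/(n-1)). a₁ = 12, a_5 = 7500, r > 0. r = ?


r^(n-1) = aₙ/a₁
r^4 = 7500/12 = 625
r = 625^(1/4)
= ±5; taking r > 0 gives r = 5

r = 5


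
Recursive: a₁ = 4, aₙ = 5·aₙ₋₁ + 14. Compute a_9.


Computing step by step:
a_1 = 4
a_2 = 34
a_3 = 184
a_4 = 934
a_5 = 4684
a_6 = 23434
a_7 = 117184
a_8 = 585934
a_9 = 2929684


a_9 = 2929684


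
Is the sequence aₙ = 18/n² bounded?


a₁ = 18, a₂ = 18/4, a₃ = 18/9, ...
0 < aₙ ≤ 18 for all n ≥ 1
The sequence IS bounded

Bounded (0 < aₙ ≤ 18)


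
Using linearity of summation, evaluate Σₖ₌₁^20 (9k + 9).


Σ(9k+9) = 9·Σk + 9·n
= 9·210 + 9·20
= 1890 + 180 = 2070

Σ = 2070


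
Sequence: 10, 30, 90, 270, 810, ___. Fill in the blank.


Pattern: geometric (r=3)
Terms: 10, 30, 90, 270, 810
Next term = 2430

Next term = 2430


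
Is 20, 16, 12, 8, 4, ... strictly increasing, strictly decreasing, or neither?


Differences: -4, -4, -4, -4
All differences < 0 → strictly DECREASING

Monotonically decreasing


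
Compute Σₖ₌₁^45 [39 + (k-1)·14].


aₙ = 39 + (45-1)×14 = 655
Sₙ = n(a₁+aₙ)/2 = 45×(39+655)/2
= 45×694/2 = 15615

S_45 = 15615


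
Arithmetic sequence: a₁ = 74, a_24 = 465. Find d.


d = (aₙ - a₁)/(n-1)
= (465 - 74)/(24-1)
= 391/23 = 17

d = 17


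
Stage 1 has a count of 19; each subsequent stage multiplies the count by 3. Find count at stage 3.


aₙ = a₁·r^(n-1)
= 19×3^2
= 19×9
= 171

a_3 = 171


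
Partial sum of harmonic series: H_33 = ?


H_33 = 1/1 + 1/2 + 1/3 + ... + 1/33
= 53676090078349/13127595717600
≈ 4.0888

H_33 = 53676090078349/13127595717600 ≈ 4.0888


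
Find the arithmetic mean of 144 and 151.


AM = (144 + 151)/2 = 295/2 = 147.5

AM = 147.5


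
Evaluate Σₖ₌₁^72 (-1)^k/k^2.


S = -1 + 1/4 - 1/9 + 1/16 - 1/25 + 1/36 - 1/49 + 1/64 ± ...
= -0.8224
(Full series converges to -π²/12 ≈ -0.8225)

S_72 = -0.8224


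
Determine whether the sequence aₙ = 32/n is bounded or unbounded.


a₁ = 32, a₂ = 32/2, a₃ = 32/3, ...
0 < aₙ ≤ 32 for all n ≥ 1
Lower bound: 0, Upper bound: 32
The sequence IS bounded

Bounded (0 < aₙ ≤ 32)


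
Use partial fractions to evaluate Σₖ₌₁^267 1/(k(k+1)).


1/(k(k+1)) = 1/k - 1/(k+1) (partial fractions)
Telescoping: Σ = 1 - 1/268 = 267/268

Sum = 267/268


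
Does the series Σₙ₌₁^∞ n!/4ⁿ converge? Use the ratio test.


aₙ = n!/4^n
a_{n+1}/aₙ = (n+1)!/4^(n+1) × 4^n/n!
= (n+1)/4
L = lim(n→∞) (n+1)/4 = ∞
L > 1 → series DIVERGES

Diverges (ratio test: L = ∞ > 1)


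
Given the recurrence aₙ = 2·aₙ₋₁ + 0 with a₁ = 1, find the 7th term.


Computing step by step:
a_1 = 1
a_2 = 2
a_3 = 4
a_4 = 8
a_5 = 16
a_6 = 32
a_7 = 64


a_7 = 64


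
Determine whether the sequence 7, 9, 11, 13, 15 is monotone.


Differences: 2, 2, 2, 2
All differences > 0 → strictly INCREASING

Monotonically increasing
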